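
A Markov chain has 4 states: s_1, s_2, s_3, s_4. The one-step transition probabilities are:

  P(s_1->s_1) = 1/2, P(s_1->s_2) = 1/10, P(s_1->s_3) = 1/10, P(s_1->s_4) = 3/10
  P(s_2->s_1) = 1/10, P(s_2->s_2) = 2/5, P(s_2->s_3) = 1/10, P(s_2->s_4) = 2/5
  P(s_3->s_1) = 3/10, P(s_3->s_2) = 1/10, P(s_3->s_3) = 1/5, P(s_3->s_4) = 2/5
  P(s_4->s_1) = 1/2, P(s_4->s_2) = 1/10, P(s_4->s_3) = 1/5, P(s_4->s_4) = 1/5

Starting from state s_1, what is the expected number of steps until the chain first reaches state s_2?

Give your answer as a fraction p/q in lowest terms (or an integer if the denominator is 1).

Answer: 10

Derivation:
Let h_i = expected steps to first reach s_2 from state i.
Boundary: h_s_2 = 0.
First-step equations for the other states:
  h_s_1 = 1 + 1/2*h_s_1 + 1/10*h_s_2 + 1/10*h_s_3 + 3/10*h_s_4
  h_s_3 = 1 + 3/10*h_s_1 + 1/10*h_s_2 + 1/5*h_s_3 + 2/5*h_s_4
  h_s_4 = 1 + 1/2*h_s_1 + 1/10*h_s_2 + 1/5*h_s_3 + 1/5*h_s_4

Substituting h_s_2 = 0 and rearranging gives the linear system (I - Q) h = 1:
  [1/2, -1/10, -3/10] . (h_s_1, h_s_3, h_s_4) = 1
  [-3/10, 4/5, -2/5] . (h_s_1, h_s_3, h_s_4) = 1
  [-1/2, -1/5, 4/5] . (h_s_1, h_s_3, h_s_4) = 1

Solving yields:
  h_s_1 = 10
  h_s_3 = 10
  h_s_4 = 10

Starting state is s_1, so the expected hitting time is h_s_1 = 10.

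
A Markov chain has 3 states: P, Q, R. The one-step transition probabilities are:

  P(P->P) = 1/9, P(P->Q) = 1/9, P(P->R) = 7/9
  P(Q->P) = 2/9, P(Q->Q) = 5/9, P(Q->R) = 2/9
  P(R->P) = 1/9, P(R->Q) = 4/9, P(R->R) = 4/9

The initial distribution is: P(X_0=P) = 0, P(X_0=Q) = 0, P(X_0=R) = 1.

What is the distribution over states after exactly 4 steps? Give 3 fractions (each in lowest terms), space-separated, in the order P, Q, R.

Propagating the distribution step by step (d_{t+1} = d_t * P):
d_0 = (P=0, Q=0, R=1)
  d_1[P] = 0*1/9 + 0*2/9 + 1*1/9 = 1/9
  d_1[Q] = 0*1/9 + 0*5/9 + 1*4/9 = 4/9
  d_1[R] = 0*7/9 + 0*2/9 + 1*4/9 = 4/9
d_1 = (P=1/9, Q=4/9, R=4/9)
  d_2[P] = 1/9*1/9 + 4/9*2/9 + 4/9*1/9 = 13/81
  d_2[Q] = 1/9*1/9 + 4/9*5/9 + 4/9*4/9 = 37/81
  d_2[R] = 1/9*7/9 + 4/9*2/9 + 4/9*4/9 = 31/81
d_2 = (P=13/81, Q=37/81, R=31/81)
  d_3[P] = 13/81*1/9 + 37/81*2/9 + 31/81*1/9 = 118/729
  d_3[Q] = 13/81*1/9 + 37/81*5/9 + 31/81*4/9 = 322/729
  d_3[R] = 13/81*7/9 + 37/81*2/9 + 31/81*4/9 = 289/729
d_3 = (P=118/729, Q=322/729, R=289/729)
  d_4[P] = 118/729*1/9 + 322/729*2/9 + 289/729*1/9 = 1051/6561
  d_4[Q] = 118/729*1/9 + 322/729*5/9 + 289/729*4/9 = 2884/6561
  d_4[R] = 118/729*7/9 + 322/729*2/9 + 289/729*4/9 = 2626/6561
d_4 = (P=1051/6561, Q=2884/6561, R=2626/6561)

Answer: 1051/6561 2884/6561 2626/6561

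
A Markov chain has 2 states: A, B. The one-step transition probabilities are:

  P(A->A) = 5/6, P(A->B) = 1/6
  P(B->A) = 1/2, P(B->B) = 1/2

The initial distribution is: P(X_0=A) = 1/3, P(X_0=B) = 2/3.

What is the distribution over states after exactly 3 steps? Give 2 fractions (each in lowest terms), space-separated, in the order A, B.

Propagating the distribution step by step (d_{t+1} = d_t * P):
d_0 = (A=1/3, B=2/3)
  d_1[A] = 1/3*5/6 + 2/3*1/2 = 11/18
  d_1[B] = 1/3*1/6 + 2/3*1/2 = 7/18
d_1 = (A=11/18, B=7/18)
  d_2[A] = 11/18*5/6 + 7/18*1/2 = 19/27
  d_2[B] = 11/18*1/6 + 7/18*1/2 = 8/27
d_2 = (A=19/27, B=8/27)
  d_3[A] = 19/27*5/6 + 8/27*1/2 = 119/162
  d_3[B] = 19/27*1/6 + 8/27*1/2 = 43/162
d_3 = (A=119/162, B=43/162)

Answer: 119/162 43/162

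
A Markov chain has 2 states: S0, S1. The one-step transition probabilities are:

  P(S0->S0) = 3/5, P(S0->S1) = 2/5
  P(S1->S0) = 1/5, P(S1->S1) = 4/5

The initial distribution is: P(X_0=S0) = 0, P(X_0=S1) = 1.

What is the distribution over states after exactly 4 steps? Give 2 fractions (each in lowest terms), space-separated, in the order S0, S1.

Propagating the distribution step by step (d_{t+1} = d_t * P):
d_0 = (S0=0, S1=1)
  d_1[S0] = 0*3/5 + 1*1/5 = 1/5
  d_1[S1] = 0*2/5 + 1*4/5 = 4/5
d_1 = (S0=1/5, S1=4/5)
  d_2[S0] = 1/5*3/5 + 4/5*1/5 = 7/25
  d_2[S1] = 1/5*2/5 + 4/5*4/5 = 18/25
d_2 = (S0=7/25, S1=18/25)
  d_3[S0] = 7/25*3/5 + 18/25*1/5 = 39/125
  d_3[S1] = 7/25*2/5 + 18/25*4/5 = 86/125
d_3 = (S0=39/125, S1=86/125)
  d_4[S0] = 39/125*3/5 + 86/125*1/5 = 203/625
  d_4[S1] = 39/125*2/5 + 86/125*4/5 = 422/625
d_4 = (S0=203/625, S1=422/625)

Answer: 203/625 422/625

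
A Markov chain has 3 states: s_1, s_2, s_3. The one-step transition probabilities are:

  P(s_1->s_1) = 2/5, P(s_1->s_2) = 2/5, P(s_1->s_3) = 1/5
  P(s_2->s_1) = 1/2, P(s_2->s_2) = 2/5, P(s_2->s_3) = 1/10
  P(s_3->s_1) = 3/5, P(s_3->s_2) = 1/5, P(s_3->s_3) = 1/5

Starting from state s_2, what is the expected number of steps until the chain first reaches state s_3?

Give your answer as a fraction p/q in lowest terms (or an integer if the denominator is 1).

Let h_i = expected steps to first reach s_3 from state i.
Boundary: h_s_3 = 0.
First-step equations for the other states:
  h_s_1 = 1 + 2/5*h_s_1 + 2/5*h_s_2 + 1/5*h_s_3
  h_s_2 = 1 + 1/2*h_s_1 + 2/5*h_s_2 + 1/10*h_s_3

Substituting h_s_3 = 0 and rearranging gives the linear system (I - Q) h = 1:
  [3/5, -2/5] . (h_s_1, h_s_2) = 1
  [-1/2, 3/5] . (h_s_1, h_s_2) = 1

Solving yields:
  h_s_1 = 25/4
  h_s_2 = 55/8

Starting state is s_2, so the expected hitting time is h_s_2 = 55/8.

Answer: 55/8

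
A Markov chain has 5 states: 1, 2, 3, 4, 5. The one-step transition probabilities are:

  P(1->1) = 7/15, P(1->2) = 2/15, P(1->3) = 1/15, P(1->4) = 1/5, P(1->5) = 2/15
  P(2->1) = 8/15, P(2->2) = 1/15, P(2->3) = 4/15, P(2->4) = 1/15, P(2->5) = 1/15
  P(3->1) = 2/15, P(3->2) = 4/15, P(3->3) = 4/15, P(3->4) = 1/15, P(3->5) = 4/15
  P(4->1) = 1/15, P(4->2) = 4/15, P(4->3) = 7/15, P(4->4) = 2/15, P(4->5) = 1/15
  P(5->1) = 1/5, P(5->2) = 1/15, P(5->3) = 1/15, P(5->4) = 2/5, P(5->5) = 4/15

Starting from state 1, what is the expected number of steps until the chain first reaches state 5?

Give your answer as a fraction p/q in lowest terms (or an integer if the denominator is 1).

Let h_i = expected steps to first reach 5 from state i.
Boundary: h_5 = 0.
First-step equations for the other states:
  h_1 = 1 + 7/15*h_1 + 2/15*h_2 + 1/15*h_3 + 1/5*h_4 + 2/15*h_5
  h_2 = 1 + 8/15*h_1 + 1/15*h_2 + 4/15*h_3 + 1/15*h_4 + 1/15*h_5
  h_3 = 1 + 2/15*h_1 + 4/15*h_2 + 4/15*h_3 + 1/15*h_4 + 4/15*h_5
  h_4 = 1 + 1/15*h_1 + 4/15*h_2 + 7/15*h_3 + 2/15*h_4 + 1/15*h_5

Substituting h_5 = 0 and rearranging gives the linear system (I - Q) h = 1:
  [8/15, -2/15, -1/15, -1/5] . (h_1, h_2, h_3, h_4) = 1
  [-8/15, 14/15, -4/15, -1/15] . (h_1, h_2, h_3, h_4) = 1
  [-2/15, -4/15, 11/15, -1/15] . (h_1, h_2, h_3, h_4) = 1
  [-1/15, -4/15, -7/15, 13/15] . (h_1, h_2, h_3, h_4) = 1

Solving yields:
  h_1 = 8130/1129
  h_2 = 8385/1129
  h_3 = 6810/1129
  h_4 = 8175/1129

Starting state is 1, so the expected hitting time is h_1 = 8130/1129.

Answer: 8130/1129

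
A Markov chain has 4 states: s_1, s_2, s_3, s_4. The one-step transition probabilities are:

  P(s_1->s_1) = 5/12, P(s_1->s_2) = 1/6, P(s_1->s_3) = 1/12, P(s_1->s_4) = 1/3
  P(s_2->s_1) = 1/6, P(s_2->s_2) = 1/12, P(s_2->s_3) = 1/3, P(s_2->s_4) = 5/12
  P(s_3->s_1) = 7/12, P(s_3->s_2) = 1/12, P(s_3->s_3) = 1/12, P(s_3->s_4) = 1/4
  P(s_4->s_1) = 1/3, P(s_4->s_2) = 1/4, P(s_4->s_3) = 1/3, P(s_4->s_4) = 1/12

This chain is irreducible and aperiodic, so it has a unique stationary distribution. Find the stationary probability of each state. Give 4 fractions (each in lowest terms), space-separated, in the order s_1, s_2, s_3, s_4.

The stationary distribution satisfies pi = pi * P, i.e.:
  pi_s_1 = 5/12*pi_s_1 + 1/6*pi_s_2 + 7/12*pi_s_3 + 1/3*pi_s_4
  pi_s_2 = 1/6*pi_s_1 + 1/12*pi_s_2 + 1/12*pi_s_3 + 1/4*pi_s_4
  pi_s_3 = 1/12*pi_s_1 + 1/3*pi_s_2 + 1/12*pi_s_3 + 1/3*pi_s_4
  pi_s_4 = 1/3*pi_s_1 + 5/12*pi_s_2 + 1/4*pi_s_3 + 1/12*pi_s_4
with normalization: pi_s_1 + pi_s_2 + pi_s_3 + pi_s_4 = 1.

Using the first 3 balance equations plus normalization, the linear system A*pi = b is:
  [-7/12, 1/6, 7/12, 1/3] . pi = 0
  [1/6, -11/12, 1/12, 1/4] . pi = 0
  [1/12, 1/3, -11/12, 1/3] . pi = 0
  [1, 1, 1, 1] . pi = 1

Solving yields:
  pi_s_1 = 467/1209
  pi_s_2 = 193/1209
  pi_s_3 = 229/1209
  pi_s_4 = 320/1209

Verification (pi * P):
  467/1209*5/12 + 193/1209*1/6 + 229/1209*7/12 + 320/1209*1/3 = 467/1209 = pi_s_1  (ok)
  467/1209*1/6 + 193/1209*1/12 + 229/1209*1/12 + 320/1209*1/4 = 193/1209 = pi_s_2  (ok)
  467/1209*1/12 + 193/1209*1/3 + 229/1209*1/12 + 320/1209*1/3 = 229/1209 = pi_s_3  (ok)
  467/1209*1/3 + 193/1209*5/12 + 229/1209*1/4 + 320/1209*1/12 = 320/1209 = pi_s_4  (ok)

Answer: 467/1209 193/1209 229/1209 320/1209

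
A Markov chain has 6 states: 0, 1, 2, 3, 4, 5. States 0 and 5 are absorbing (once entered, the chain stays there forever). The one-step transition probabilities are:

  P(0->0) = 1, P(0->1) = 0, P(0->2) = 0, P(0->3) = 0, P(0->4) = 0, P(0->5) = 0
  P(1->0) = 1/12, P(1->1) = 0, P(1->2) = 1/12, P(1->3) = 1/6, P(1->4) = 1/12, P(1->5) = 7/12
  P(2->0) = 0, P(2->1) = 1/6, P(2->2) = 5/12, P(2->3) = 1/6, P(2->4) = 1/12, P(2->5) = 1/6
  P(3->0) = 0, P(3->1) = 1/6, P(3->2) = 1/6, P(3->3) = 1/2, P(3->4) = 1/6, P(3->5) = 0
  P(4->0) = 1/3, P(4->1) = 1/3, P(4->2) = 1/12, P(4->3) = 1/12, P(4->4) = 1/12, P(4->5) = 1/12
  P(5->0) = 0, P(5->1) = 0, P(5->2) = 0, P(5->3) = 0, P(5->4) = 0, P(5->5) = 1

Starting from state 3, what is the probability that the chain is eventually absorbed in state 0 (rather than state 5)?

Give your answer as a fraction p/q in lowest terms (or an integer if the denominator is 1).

Answer: 137/472

Derivation:
Let a_i = P(absorbed in 0 | start in state i).
Boundary conditions: a_0 = 1, a_5 = 0.
For each transient state i, a_i = sum_j P(i->j) * a_j:
  a_1 = 1/12*a_0 + 0*a_1 + 1/12*a_2 + 1/6*a_3 + 1/12*a_4 + 7/12*a_5
  a_2 = 0*a_0 + 1/6*a_1 + 5/12*a_2 + 1/6*a_3 + 1/12*a_4 + 1/6*a_5
  a_3 = 0*a_0 + 1/6*a_1 + 1/6*a_2 + 1/2*a_3 + 1/6*a_4 + 0*a_5
  a_4 = 1/3*a_0 + 1/3*a_1 + 1/12*a_2 + 1/12*a_3 + 1/12*a_4 + 1/12*a_5

Substituting a_0 = 1 and a_5 = 0, rearrange to (I - Q) a = r where r[i] = P(i -> 0):
  [1, -1/12, -1/6, -1/12] . (a_1, a_2, a_3, a_4) = 1/12
  [-1/6, 7/12, -1/6, -1/12] . (a_1, a_2, a_3, a_4) = 0
  [-1/6, -1/6, 1/2, -1/6] . (a_1, a_2, a_3, a_4) = 0
  [-1/3, -1/12, -1/12, 11/12] . (a_1, a_2, a_3, a_4) = 1/3

Solving yields:
  a_1 = 89/472
  a_2 = 387/1888
  a_3 = 137/472
  a_4 = 901/1888

Starting state is 3, so the absorption probability is a_3 = 137/472.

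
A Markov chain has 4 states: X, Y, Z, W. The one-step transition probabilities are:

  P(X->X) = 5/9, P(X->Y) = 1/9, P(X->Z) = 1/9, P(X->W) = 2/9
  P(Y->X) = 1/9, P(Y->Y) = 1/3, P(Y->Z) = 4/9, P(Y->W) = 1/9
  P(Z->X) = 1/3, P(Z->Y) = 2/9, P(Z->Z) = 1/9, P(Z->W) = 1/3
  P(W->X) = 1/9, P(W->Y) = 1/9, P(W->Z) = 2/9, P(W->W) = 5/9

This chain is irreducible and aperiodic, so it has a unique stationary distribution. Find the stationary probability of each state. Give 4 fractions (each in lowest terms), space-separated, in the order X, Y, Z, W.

The stationary distribution satisfies pi = pi * P, i.e.:
  pi_X = 5/9*pi_X + 1/9*pi_Y + 1/3*pi_Z + 1/9*pi_W
  pi_Y = 1/9*pi_X + 1/3*pi_Y + 2/9*pi_Z + 1/9*pi_W
  pi_Z = 1/9*pi_X + 4/9*pi_Y + 1/9*pi_Z + 2/9*pi_W
  pi_W = 2/9*pi_X + 1/9*pi_Y + 1/3*pi_Z + 5/9*pi_W
with normalization: pi_X + pi_Y + pi_Z + pi_W = 1.

Using the first 3 balance equations plus normalization, the linear system A*pi = b is:
  [-4/9, 1/9, 1/3, 1/9] . pi = 0
  [1/9, -2/3, 2/9, 1/9] . pi = 0
  [1/9, 4/9, -8/9, 2/9] . pi = 0
  [1, 1, 1, 1] . pi = 1

Solving yields:
  pi_X = 50/177
  pi_Y = 61/354
  pi_Z = 73/354
  pi_W = 20/59

Verification (pi * P):
  50/177*5/9 + 61/354*1/9 + 73/354*1/3 + 20/59*1/9 = 50/177 = pi_X  (ok)
  50/177*1/9 + 61/354*1/3 + 73/354*2/9 + 20/59*1/9 = 61/354 = pi_Y  (ok)
  50/177*1/9 + 61/354*4/9 + 73/354*1/9 + 20/59*2/9 = 73/354 = pi_Z  (ok)
  50/177*2/9 + 61/354*1/9 + 73/354*1/3 + 20/59*5/9 = 20/59 = pi_W  (ok)

Answer: 50/177 61/354 73/354 20/59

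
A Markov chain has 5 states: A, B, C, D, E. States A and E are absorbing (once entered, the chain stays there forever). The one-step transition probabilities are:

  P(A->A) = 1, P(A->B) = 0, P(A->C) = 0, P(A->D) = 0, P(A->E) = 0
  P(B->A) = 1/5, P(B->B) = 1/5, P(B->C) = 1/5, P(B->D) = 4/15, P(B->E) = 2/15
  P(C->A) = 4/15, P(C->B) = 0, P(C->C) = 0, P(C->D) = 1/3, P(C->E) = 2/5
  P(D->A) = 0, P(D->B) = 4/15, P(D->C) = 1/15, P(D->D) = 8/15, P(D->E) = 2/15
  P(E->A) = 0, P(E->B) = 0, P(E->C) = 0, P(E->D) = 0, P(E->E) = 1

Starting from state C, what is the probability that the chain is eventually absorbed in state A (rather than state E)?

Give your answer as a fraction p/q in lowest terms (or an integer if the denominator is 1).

Answer: 83/225

Derivation:
Let a_i = P(absorbed in A | start in state i).
Boundary conditions: a_A = 1, a_E = 0.
For each transient state i, a_i = sum_j P(i->j) * a_j:
  a_B = 1/5*a_A + 1/5*a_B + 1/5*a_C + 4/15*a_D + 2/15*a_E
  a_C = 4/15*a_A + 0*a_B + 0*a_C + 1/3*a_D + 2/5*a_E
  a_D = 0*a_A + 4/15*a_B + 1/15*a_C + 8/15*a_D + 2/15*a_E

Substituting a_A = 1 and a_E = 0, rearrange to (I - Q) a = r where r[i] = P(i -> A):
  [4/5, -1/5, -4/15] . (a_B, a_C, a_D) = 1/5
  [0, 1, -1/3] . (a_B, a_C, a_D) = 4/15
  [-4/15, -1/15, 7/15] . (a_B, a_C, a_D) = 0

Solving yields:
  a_B = 4/9
  a_C = 83/225
  a_D = 23/75

Starting state is C, so the absorption probability is a_C = 83/225.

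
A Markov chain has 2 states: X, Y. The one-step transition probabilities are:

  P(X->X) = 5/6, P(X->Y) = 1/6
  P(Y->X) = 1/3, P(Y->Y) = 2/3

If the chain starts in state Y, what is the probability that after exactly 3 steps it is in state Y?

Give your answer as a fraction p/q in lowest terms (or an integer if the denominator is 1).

Answer: 5/12

Derivation:
Computing P^3 by repeated multiplication:
P^1 =
  X: [5/6, 1/6]
  Y: [1/3, 2/3]
P^2 =
  X: [3/4, 1/4]
  Y: [1/2, 1/2]
P^3 =
  X: [17/24, 7/24]
  Y: [7/12, 5/12]

(P^3)[Y -> Y] = 5/12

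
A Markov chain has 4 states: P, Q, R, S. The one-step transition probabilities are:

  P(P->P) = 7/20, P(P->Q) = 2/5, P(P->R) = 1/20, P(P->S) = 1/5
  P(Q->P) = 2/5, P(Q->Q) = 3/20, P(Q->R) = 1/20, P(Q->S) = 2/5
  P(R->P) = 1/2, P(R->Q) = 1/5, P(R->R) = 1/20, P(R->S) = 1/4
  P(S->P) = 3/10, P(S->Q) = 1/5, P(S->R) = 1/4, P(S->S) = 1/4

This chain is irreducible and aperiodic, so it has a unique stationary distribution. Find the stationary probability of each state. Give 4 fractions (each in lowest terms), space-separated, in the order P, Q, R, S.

Answer: 893/2446 318/1223 1019/9784 2649/9784

Derivation:
The stationary distribution satisfies pi = pi * P, i.e.:
  pi_P = 7/20*pi_P + 2/5*pi_Q + 1/2*pi_R + 3/10*pi_S
  pi_Q = 2/5*pi_P + 3/20*pi_Q + 1/5*pi_R + 1/5*pi_S
  pi_R = 1/20*pi_P + 1/20*pi_Q + 1/20*pi_R + 1/4*pi_S
  pi_S = 1/5*pi_P + 2/5*pi_Q + 1/4*pi_R + 1/4*pi_S
with normalization: pi_P + pi_Q + pi_R + pi_S = 1.

Using the first 3 balance equations plus normalization, the linear system A*pi = b is:
  [-13/20, 2/5, 1/2, 3/10] . pi = 0
  [2/5, -17/20, 1/5, 1/5] . pi = 0
  [1/20, 1/20, -19/20, 1/4] . pi = 0
  [1, 1, 1, 1] . pi = 1

Solving yields:
  pi_P = 893/2446
  pi_Q = 318/1223
  pi_R = 1019/9784
  pi_S = 2649/9784

Verification (pi * P):
  893/2446*7/20 + 318/1223*2/5 + 1019/9784*1/2 + 2649/9784*3/10 = 893/2446 = pi_P  (ok)
  893/2446*2/5 + 318/1223*3/20 + 1019/9784*1/5 + 2649/9784*1/5 = 318/1223 = pi_Q  (ok)
  893/2446*1/20 + 318/1223*1/20 + 1019/9784*1/20 + 2649/9784*1/4 = 1019/9784 = pi_R  (ok)
  893/2446*1/5 + 318/1223*2/5 + 1019/9784*1/4 + 2649/9784*1/4 = 2649/9784 = pi_S  (ok)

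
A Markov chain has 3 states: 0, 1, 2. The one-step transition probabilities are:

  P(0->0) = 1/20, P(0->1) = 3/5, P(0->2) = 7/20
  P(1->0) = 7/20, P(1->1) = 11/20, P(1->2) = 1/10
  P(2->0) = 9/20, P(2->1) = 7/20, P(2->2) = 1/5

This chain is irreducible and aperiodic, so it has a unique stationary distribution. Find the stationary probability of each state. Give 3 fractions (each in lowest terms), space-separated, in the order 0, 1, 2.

Answer: 65/229 241/458 87/458

Derivation:
The stationary distribution satisfies pi = pi * P, i.e.:
  pi_0 = 1/20*pi_0 + 7/20*pi_1 + 9/20*pi_2
  pi_1 = 3/5*pi_0 + 11/20*pi_1 + 7/20*pi_2
  pi_2 = 7/20*pi_0 + 1/10*pi_1 + 1/5*pi_2
with normalization: pi_0 + pi_1 + pi_2 = 1.

Using the first 2 balance equations plus normalization, the linear system A*pi = b is:
  [-19/20, 7/20, 9/20] . pi = 0
  [3/5, -9/20, 7/20] . pi = 0
  [1, 1, 1] . pi = 1

Solving yields:
  pi_0 = 65/229
  pi_1 = 241/458
  pi_2 = 87/458

Verification (pi * P):
  65/229*1/20 + 241/458*7/20 + 87/458*9/20 = 65/229 = pi_0  (ok)
  65/229*3/5 + 241/458*11/20 + 87/458*7/20 = 241/458 = pi_1  (ok)
  65/229*7/20 + 241/458*1/10 + 87/458*1/5 = 87/458 = pi_2  (ok)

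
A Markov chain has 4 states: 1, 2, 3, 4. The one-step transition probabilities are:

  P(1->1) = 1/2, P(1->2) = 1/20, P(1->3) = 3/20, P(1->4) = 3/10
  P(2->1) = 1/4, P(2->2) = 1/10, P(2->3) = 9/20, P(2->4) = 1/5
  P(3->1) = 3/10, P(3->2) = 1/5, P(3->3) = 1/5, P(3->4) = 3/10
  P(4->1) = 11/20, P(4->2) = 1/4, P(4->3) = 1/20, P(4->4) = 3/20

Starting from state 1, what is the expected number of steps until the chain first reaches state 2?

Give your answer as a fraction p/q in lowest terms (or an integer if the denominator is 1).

Answer: 115/14

Derivation:
Let h_i = expected steps to first reach 2 from state i.
Boundary: h_2 = 0.
First-step equations for the other states:
  h_1 = 1 + 1/2*h_1 + 1/20*h_2 + 3/20*h_3 + 3/10*h_4
  h_3 = 1 + 3/10*h_1 + 1/5*h_2 + 1/5*h_3 + 3/10*h_4
  h_4 = 1 + 11/20*h_1 + 1/4*h_2 + 1/20*h_3 + 3/20*h_4

Substituting h_2 = 0 and rearranging gives the linear system (I - Q) h = 1:
  [1/2, -3/20, -3/10] . (h_1, h_3, h_4) = 1
  [-3/10, 4/5, -3/10] . (h_1, h_3, h_4) = 1
  [-11/20, -1/20, 17/20] . (h_1, h_3, h_4) = 1

Solving yields:
  h_1 = 115/14
  h_3 = 920/133
  h_4 = 1835/266

Starting state is 1, so the expected hitting time is h_1 = 115/14.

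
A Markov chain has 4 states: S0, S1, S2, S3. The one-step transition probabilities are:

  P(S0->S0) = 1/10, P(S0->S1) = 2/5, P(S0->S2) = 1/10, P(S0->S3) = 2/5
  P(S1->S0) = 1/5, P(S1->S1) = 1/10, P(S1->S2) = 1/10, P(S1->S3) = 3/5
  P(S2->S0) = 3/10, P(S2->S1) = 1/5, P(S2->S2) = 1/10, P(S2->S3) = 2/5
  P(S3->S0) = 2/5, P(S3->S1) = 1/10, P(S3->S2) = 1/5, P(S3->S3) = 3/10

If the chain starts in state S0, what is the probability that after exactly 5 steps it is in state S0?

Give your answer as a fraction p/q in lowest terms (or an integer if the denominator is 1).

Answer: 2677/10000

Derivation:
Computing P^5 by repeated multiplication:
P^1 =
  S0: [1/10, 2/5, 1/10, 2/5]
  S1: [1/5, 1/10, 1/10, 3/5]
  S2: [3/10, 1/5, 1/10, 2/5]
  S3: [2/5, 1/10, 1/5, 3/10]
P^2 =
  S0: [7/25, 7/50, 7/50, 11/25]
  S1: [31/100, 17/100, 4/25, 9/25]
  S2: [13/50, 1/5, 7/50, 2/5]
  S3: [6/25, 6/25, 13/100, 39/100]
P^3 =
  S0: [137/500, 99/500, 18/125, 48/125]
  S1: [257/1000, 209/1000, 17/125, 199/500]
  S2: [67/250, 24/125, 7/50, 2/5]
  S3: [267/1000, 37/200, 139/1000, 409/1000]
P^4 =
  S0: [1319/5000, 983/5000, 173/1250, 1003/2500]
  S1: [107/400, 1907/10000, 699/5000, 201/500]
  S2: [167/625, 243/1250, 7/50, 249/625]
  S3: [269/1000, 97/500, 1409/10000, 3961/10000]
P^5 =
  S0: [2677/10000, 9649/50000, 3503/25000, 499/1250]
  S1: [26763/100000, 19423/100000, 701/5000, 19897/50000]
  S2: [3337/12500, 2427/12500, 437/3125, 1247/3125]
  S3: [26641/100000, 19479/100000, 13961/100000, 39919/100000]

(P^5)[S0 -> S0] = 2677/10000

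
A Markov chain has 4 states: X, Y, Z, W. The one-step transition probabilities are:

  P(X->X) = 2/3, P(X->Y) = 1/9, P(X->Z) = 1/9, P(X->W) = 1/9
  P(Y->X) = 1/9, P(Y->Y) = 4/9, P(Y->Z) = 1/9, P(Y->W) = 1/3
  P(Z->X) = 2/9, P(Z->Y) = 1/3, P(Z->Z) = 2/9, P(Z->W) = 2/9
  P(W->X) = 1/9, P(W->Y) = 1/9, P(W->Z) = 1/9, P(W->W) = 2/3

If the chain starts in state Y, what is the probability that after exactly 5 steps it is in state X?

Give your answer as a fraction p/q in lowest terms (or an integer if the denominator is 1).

Computing P^5 by repeated multiplication:
P^1 =
  X: [2/3, 1/9, 1/9, 1/9]
  Y: [1/9, 4/9, 1/9, 1/3]
  Z: [2/9, 1/3, 2/9, 2/9]
  W: [1/9, 1/9, 1/9, 2/3]
P^2 =
  X: [40/81, 14/81, 10/81, 17/81]
  Y: [5/27, 23/81, 10/81, 11/27]
  Z: [7/27, 22/81, 11/81, 1/3]
  W: [5/27, 14/81, 10/81, 14/27]
P^3 =
  X: [97/243, 143/729, 91/729, 68/243]
  Y: [166/729, 170/729, 91/729, 302/729]
  Z: [197/729, 169/729, 92/729, 271/729]
  W: [166/729, 143/729, 91/729, 329/729]
P^4 =
  X: [2275/6561, 1340/6561, 820/6561, 2126/6561]
  Y: [550/2187, 1421/6561, 820/6561, 890/2187]
  Z: [602/2187, 1420/6561, 821/6561, 838/2187]
  W: [550/2187, 1340/6561, 820/6561, 917/2187]
P^5 =
  X: [2084/6561, 12221/59049, 7381/59049, 2299/6561]
  Y: [15631/59049, 12464/59049, 7381/59049, 23573/59049]
  Z: [16412/59049, 12463/59049, 7382/59049, 22792/59049]
  W: [15631/59049, 12221/59049, 7381/59049, 23816/59049]

(P^5)[Y -> X] = 15631/59049

Answer: 15631/59049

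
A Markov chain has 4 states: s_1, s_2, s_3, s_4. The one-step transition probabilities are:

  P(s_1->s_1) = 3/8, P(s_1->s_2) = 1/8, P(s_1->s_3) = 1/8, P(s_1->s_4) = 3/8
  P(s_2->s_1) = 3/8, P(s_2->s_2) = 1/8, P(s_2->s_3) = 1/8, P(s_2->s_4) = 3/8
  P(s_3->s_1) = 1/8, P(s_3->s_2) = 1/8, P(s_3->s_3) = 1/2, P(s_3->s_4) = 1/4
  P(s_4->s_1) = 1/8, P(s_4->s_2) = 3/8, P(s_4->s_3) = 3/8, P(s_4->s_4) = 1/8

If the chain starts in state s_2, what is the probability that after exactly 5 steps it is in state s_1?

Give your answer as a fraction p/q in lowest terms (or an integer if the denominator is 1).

Answer: 1899/8192

Derivation:
Computing P^5 by repeated multiplication:
P^1 =
  s_1: [3/8, 1/8, 1/8, 3/8]
  s_2: [3/8, 1/8, 1/8, 3/8]
  s_3: [1/8, 1/8, 1/2, 1/4]
  s_4: [1/8, 3/8, 3/8, 1/8]
P^2 =
  s_1: [1/4, 7/32, 17/64, 17/64]
  s_2: [1/4, 7/32, 17/64, 17/64]
  s_3: [3/16, 3/16, 3/8, 1/4]
  s_4: [1/4, 5/32, 19/64, 19/64]
P^3 =
  s_1: [31/128, 49/256, 149/512, 141/512]
  s_2: [31/128, 49/256, 149/512, 141/512]
  s_3: [7/32, 3/16, 21/64, 17/64]
  s_4: [29/128, 51/256, 159/512, 135/512]
P^4 =
  s_1: [239/1024, 397/2048, 1241/4096, 1105/4096]
  s_2: [239/1024, 397/2048, 1241/4096, 1105/4096]
  s_3: [29/128, 49/256, 161/512, 137/512]
  s_4: [237/1024, 391/2048, 1259/4096, 1107/4096]
P^5 =
  s_1: [1899/8192, 3153/16384, 10029/32768, 8837/32768]
  s_2: [1899/8192, 3153/16384, 10029/32768, 8837/32768]
  s_3: [235/1024, 393/2048, 1269/4096, 1101/4096]
  s_4: [1889/8192, 3155/16384, 10087/32768, 8815/32768]

(P^5)[s_2 -> s_1] = 1899/8192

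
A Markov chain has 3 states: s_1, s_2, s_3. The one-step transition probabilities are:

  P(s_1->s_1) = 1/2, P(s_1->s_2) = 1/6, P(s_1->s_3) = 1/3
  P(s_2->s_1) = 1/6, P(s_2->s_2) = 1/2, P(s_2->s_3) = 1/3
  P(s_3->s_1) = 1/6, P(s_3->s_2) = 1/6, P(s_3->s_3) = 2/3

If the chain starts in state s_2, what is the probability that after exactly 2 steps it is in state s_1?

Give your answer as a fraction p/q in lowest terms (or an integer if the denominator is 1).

Computing P^2 by repeated multiplication:
P^1 =
  s_1: [1/2, 1/6, 1/3]
  s_2: [1/6, 1/2, 1/3]
  s_3: [1/6, 1/6, 2/3]
P^2 =
  s_1: [1/3, 2/9, 4/9]
  s_2: [2/9, 1/3, 4/9]
  s_3: [2/9, 2/9, 5/9]

(P^2)[s_2 -> s_1] = 2/9

Answer: 2/9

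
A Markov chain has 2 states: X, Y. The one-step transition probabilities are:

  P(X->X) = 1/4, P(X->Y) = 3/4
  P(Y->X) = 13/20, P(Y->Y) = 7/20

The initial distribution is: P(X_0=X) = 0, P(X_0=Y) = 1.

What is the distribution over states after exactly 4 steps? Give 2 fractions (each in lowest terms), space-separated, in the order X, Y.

Propagating the distribution step by step (d_{t+1} = d_t * P):
d_0 = (X=0, Y=1)
  d_1[X] = 0*1/4 + 1*13/20 = 13/20
  d_1[Y] = 0*3/4 + 1*7/20 = 7/20
d_1 = (X=13/20, Y=7/20)
  d_2[X] = 13/20*1/4 + 7/20*13/20 = 39/100
  d_2[Y] = 13/20*3/4 + 7/20*7/20 = 61/100
d_2 = (X=39/100, Y=61/100)
  d_3[X] = 39/100*1/4 + 61/100*13/20 = 247/500
  d_3[Y] = 39/100*3/4 + 61/100*7/20 = 253/500
d_3 = (X=247/500, Y=253/500)
  d_4[X] = 247/500*1/4 + 253/500*13/20 = 1131/2500
  d_4[Y] = 247/500*3/4 + 253/500*7/20 = 1369/2500
d_4 = (X=1131/2500, Y=1369/2500)

Answer: 1131/2500 1369/2500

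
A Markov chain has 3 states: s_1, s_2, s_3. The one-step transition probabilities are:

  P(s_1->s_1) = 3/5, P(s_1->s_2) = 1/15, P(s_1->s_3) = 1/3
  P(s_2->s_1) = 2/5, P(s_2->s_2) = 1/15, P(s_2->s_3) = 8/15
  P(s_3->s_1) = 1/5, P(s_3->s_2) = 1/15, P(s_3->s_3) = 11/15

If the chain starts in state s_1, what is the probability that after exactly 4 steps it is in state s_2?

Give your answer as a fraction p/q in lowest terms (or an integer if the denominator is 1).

Answer: 1/15

Derivation:
Computing P^4 by repeated multiplication:
P^1 =
  s_1: [3/5, 1/15, 1/3]
  s_2: [2/5, 1/15, 8/15]
  s_3: [1/5, 1/15, 11/15]
P^2 =
  s_1: [34/75, 1/15, 12/25]
  s_2: [28/75, 1/15, 14/25]
  s_3: [22/75, 1/15, 16/25]
P^3 =
  s_1: [148/375, 1/15, 202/375]
  s_2: [136/375, 1/15, 214/375]
  s_3: [124/375, 1/15, 226/375]
P^4 =
  s_1: [232/625, 1/15, 1054/1875]
  s_2: [224/625, 1/15, 1078/1875]
  s_3: [216/625, 1/15, 1102/1875]

(P^4)[s_1 -> s_2] = 1/15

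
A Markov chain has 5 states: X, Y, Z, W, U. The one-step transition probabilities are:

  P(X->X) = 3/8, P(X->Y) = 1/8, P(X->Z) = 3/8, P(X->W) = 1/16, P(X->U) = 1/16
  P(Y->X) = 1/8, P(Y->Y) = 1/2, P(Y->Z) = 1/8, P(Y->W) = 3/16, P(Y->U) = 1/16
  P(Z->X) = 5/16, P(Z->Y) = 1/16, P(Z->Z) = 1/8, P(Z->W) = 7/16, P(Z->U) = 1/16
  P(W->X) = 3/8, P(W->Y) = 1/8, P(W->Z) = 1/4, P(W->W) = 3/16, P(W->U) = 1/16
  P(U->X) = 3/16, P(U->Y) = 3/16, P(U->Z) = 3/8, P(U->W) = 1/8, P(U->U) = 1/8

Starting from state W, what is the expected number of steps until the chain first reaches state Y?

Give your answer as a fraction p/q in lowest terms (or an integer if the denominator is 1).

Let h_i = expected steps to first reach Y from state i.
Boundary: h_Y = 0.
First-step equations for the other states:
  h_X = 1 + 3/8*h_X + 1/8*h_Y + 3/8*h_Z + 1/16*h_W + 1/16*h_U
  h_Z = 1 + 5/16*h_X + 1/16*h_Y + 1/8*h_Z + 7/16*h_W + 1/16*h_U
  h_W = 1 + 3/8*h_X + 1/8*h_Y + 1/4*h_Z + 3/16*h_W + 1/16*h_U
  h_U = 1 + 3/16*h_X + 3/16*h_Y + 3/8*h_Z + 1/8*h_W + 1/8*h_U

Substituting h_Y = 0 and rearranging gives the linear system (I - Q) h = 1:
  [5/8, -3/8, -1/16, -1/16] . (h_X, h_Z, h_W, h_U) = 1
  [-5/16, 7/8, -7/16, -1/16] . (h_X, h_Z, h_W, h_U) = 1
  [-3/8, -1/4, 13/16, -1/16] . (h_X, h_Z, h_W, h_U) = 1
  [-3/16, -3/8, -1/8, 7/8] . (h_X, h_Z, h_W, h_U) = 1

Solving yields:
  h_X = 1460/163
  h_Z = 1530/163
  h_W = 1450/163
  h_U = 1362/163

Starting state is W, so the expected hitting time is h_W = 1450/163.

Answer: 1450/163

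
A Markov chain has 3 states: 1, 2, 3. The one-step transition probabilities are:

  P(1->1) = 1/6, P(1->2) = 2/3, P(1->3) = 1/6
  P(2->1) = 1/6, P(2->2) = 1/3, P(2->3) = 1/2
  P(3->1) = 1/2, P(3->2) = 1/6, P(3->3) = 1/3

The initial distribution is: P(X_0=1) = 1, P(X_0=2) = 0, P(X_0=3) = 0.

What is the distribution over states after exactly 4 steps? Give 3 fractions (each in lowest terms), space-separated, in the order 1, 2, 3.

Propagating the distribution step by step (d_{t+1} = d_t * P):
d_0 = (1=1, 2=0, 3=0)
  d_1[1] = 1*1/6 + 0*1/6 + 0*1/2 = 1/6
  d_1[2] = 1*2/3 + 0*1/3 + 0*1/6 = 2/3
  d_1[3] = 1*1/6 + 0*1/2 + 0*1/3 = 1/6
d_1 = (1=1/6, 2=2/3, 3=1/6)
  d_2[1] = 1/6*1/6 + 2/3*1/6 + 1/6*1/2 = 2/9
  d_2[2] = 1/6*2/3 + 2/3*1/3 + 1/6*1/6 = 13/36
  d_2[3] = 1/6*1/6 + 2/3*1/2 + 1/6*1/3 = 5/12
d_2 = (1=2/9, 2=13/36, 3=5/12)
  d_3[1] = 2/9*1/6 + 13/36*1/6 + 5/12*1/2 = 11/36
  d_3[2] = 2/9*2/3 + 13/36*1/3 + 5/12*1/6 = 73/216
  d_3[3] = 2/9*1/6 + 13/36*1/2 + 5/12*1/3 = 77/216
d_3 = (1=11/36, 2=73/216, 3=77/216)
  d_4[1] = 11/36*1/6 + 73/216*1/6 + 77/216*1/2 = 185/648
  d_4[2] = 11/36*2/3 + 73/216*1/3 + 77/216*1/6 = 487/1296
  d_4[3] = 11/36*1/6 + 73/216*1/2 + 77/216*1/3 = 439/1296
d_4 = (1=185/648, 2=487/1296, 3=439/1296)

Answer: 185/648 487/1296 439/1296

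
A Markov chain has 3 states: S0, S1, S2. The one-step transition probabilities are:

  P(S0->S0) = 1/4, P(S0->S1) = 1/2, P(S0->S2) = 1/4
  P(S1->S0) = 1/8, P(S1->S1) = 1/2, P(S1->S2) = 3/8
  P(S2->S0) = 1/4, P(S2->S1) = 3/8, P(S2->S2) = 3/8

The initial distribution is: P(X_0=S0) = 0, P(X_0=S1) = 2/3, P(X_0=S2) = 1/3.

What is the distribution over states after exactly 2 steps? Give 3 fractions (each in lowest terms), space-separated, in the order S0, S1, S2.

Answer: 37/192 29/64 17/48

Derivation:
Propagating the distribution step by step (d_{t+1} = d_t * P):
d_0 = (S0=0, S1=2/3, S2=1/3)
  d_1[S0] = 0*1/4 + 2/3*1/8 + 1/3*1/4 = 1/6
  d_1[S1] = 0*1/2 + 2/3*1/2 + 1/3*3/8 = 11/24
  d_1[S2] = 0*1/4 + 2/3*3/8 + 1/3*3/8 = 3/8
d_1 = (S0=1/6, S1=11/24, S2=3/8)
  d_2[S0] = 1/6*1/4 + 11/24*1/8 + 3/8*1/4 = 37/192
  d_2[S1] = 1/6*1/2 + 11/24*1/2 + 3/8*3/8 = 29/64
  d_2[S2] = 1/6*1/4 + 11/24*3/8 + 3/8*3/8 = 17/48
d_2 = (S0=37/192, S1=29/64, S2=17/48)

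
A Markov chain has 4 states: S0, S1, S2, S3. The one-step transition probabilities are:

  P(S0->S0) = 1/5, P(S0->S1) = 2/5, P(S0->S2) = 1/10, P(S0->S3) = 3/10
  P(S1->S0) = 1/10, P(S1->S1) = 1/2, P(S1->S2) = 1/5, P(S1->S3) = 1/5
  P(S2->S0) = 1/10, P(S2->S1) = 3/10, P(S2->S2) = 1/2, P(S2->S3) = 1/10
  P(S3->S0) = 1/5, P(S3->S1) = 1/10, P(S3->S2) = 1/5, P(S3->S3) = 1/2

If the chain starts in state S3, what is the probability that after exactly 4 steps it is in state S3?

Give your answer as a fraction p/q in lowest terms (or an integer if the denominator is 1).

Computing P^4 by repeated multiplication:
P^1 =
  S0: [1/5, 2/5, 1/10, 3/10]
  S1: [1/10, 1/2, 1/5, 1/5]
  S2: [1/10, 3/10, 1/2, 1/10]
  S3: [1/5, 1/10, 1/5, 1/2]
P^2 =
  S0: [3/20, 17/50, 21/100, 3/10]
  S1: [13/100, 37/100, 1/4, 1/4]
  S2: [3/25, 7/20, 17/50, 19/100]
  S3: [17/100, 6/25, 6/25, 7/20]
P^3 =
  S0: [29/200, 323/1000, 31/125, 71/250]
  S1: [69/500, 337/1000, 131/500, 263/1000]
  S2: [131/1000, 43/125, 29/100, 47/200]
  S3: [19/125, 59/200, 51/200, 149/500]
P^4 =
  S0: [1429/10000, 3223/10000, 2599/10000, 2749/10000]
  S1: [1401/10000, 1643/5000, 331/1250, 533/2000]
  S2: [683/5000, 3349/10000, 2739/10000, 1273/5000]
  S3: [29/200, 1573/5000, 2613/10000, 2791/10000]

(P^4)[S3 -> S3] = 2791/10000

Answer: 2791/10000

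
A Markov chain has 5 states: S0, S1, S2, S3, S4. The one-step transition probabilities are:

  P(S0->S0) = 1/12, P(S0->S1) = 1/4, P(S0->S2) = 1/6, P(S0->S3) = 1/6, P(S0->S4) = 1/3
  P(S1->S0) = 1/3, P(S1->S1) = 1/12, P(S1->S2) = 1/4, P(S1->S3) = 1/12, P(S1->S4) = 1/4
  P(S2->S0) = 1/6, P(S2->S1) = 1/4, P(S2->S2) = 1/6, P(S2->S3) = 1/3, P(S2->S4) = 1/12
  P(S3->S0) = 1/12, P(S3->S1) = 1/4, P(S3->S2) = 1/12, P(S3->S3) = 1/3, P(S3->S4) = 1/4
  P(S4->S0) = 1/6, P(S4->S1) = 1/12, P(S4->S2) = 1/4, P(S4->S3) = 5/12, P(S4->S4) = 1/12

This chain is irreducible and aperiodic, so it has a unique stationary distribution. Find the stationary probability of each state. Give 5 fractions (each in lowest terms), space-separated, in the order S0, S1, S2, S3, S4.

The stationary distribution satisfies pi = pi * P, i.e.:
  pi_S0 = 1/12*pi_S0 + 1/3*pi_S1 + 1/6*pi_S2 + 1/12*pi_S3 + 1/6*pi_S4
  pi_S1 = 1/4*pi_S0 + 1/12*pi_S1 + 1/4*pi_S2 + 1/4*pi_S3 + 1/12*pi_S4
  pi_S2 = 1/6*pi_S0 + 1/4*pi_S1 + 1/6*pi_S2 + 1/12*pi_S3 + 1/4*pi_S4
  pi_S3 = 1/6*pi_S0 + 1/12*pi_S1 + 1/3*pi_S2 + 1/3*pi_S3 + 5/12*pi_S4
  pi_S4 = 1/3*pi_S0 + 1/4*pi_S1 + 1/12*pi_S2 + 1/4*pi_S3 + 1/12*pi_S4
with normalization: pi_S0 + pi_S1 + pi_S2 + pi_S3 + pi_S4 = 1.

Using the first 4 balance equations plus normalization, the linear system A*pi = b is:
  [-11/12, 1/3, 1/6, 1/12, 1/6] . pi = 0
  [1/4, -11/12, 1/4, 1/4, 1/12] . pi = 0
  [1/6, 1/4, -5/6, 1/12, 1/4] . pi = 0
  [1/6, 1/12, 1/3, -2/3, 5/12] . pi = 0
  [1, 1, 1, 1, 1] . pi = 1

Solving yields:
  pi_S0 = 2107/13078
  pi_S1 = 4855/26156
  pi_S2 = 2299/13078
  pi_S3 = 1810/6539
  pi_S4 = 5249/26156

Verification (pi * P):
  2107/13078*1/12 + 4855/26156*1/3 + 2299/13078*1/6 + 1810/6539*1/12 + 5249/26156*1/6 = 2107/13078 = pi_S0  (ok)
  2107/13078*1/4 + 4855/26156*1/12 + 2299/13078*1/4 + 1810/6539*1/4 + 5249/26156*1/12 = 4855/26156 = pi_S1  (ok)
  2107/13078*1/6 + 4855/26156*1/4 + 2299/13078*1/6 + 1810/6539*1/12 + 5249/26156*1/4 = 2299/13078 = pi_S2  (ok)
  2107/13078*1/6 + 4855/26156*1/12 + 2299/13078*1/3 + 1810/6539*1/3 + 5249/26156*5/12 = 1810/6539 = pi_S3  (ok)
  2107/13078*1/3 + 4855/26156*1/4 + 2299/13078*1/12 + 1810/6539*1/4 + 5249/26156*1/12 = 5249/26156 = pi_S4  (ok)

Answer: 2107/13078 4855/26156 2299/13078 1810/6539 5249/26156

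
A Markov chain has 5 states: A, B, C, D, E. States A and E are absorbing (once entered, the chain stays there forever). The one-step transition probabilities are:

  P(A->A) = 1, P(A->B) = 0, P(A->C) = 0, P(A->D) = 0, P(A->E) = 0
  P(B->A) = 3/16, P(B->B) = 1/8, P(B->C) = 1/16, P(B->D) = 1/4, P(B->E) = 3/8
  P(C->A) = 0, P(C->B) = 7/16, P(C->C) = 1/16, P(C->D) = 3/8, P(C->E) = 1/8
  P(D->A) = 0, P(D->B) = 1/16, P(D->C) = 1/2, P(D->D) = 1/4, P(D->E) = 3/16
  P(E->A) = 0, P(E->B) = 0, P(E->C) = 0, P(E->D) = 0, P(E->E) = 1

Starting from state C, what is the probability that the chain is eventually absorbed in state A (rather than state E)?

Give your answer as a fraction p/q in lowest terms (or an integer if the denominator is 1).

Let a_i = P(absorbed in A | start in state i).
Boundary conditions: a_A = 1, a_E = 0.
For each transient state i, a_i = sum_j P(i->j) * a_j:
  a_B = 3/16*a_A + 1/8*a_B + 1/16*a_C + 1/4*a_D + 3/8*a_E
  a_C = 0*a_A + 7/16*a_B + 1/16*a_C + 3/8*a_D + 1/8*a_E
  a_D = 0*a_A + 1/16*a_B + 1/2*a_C + 1/4*a_D + 3/16*a_E

Substituting a_A = 1 and a_E = 0, rearrange to (I - Q) a = r where r[i] = P(i -> A):
  [7/8, -1/16, -1/4] . (a_B, a_C, a_D) = 3/16
  [-7/16, 15/16, -3/8] . (a_B, a_C, a_D) = 0
  [-1/16, -1/2, 3/4] . (a_B, a_C, a_D) = 0

Solving yields:
  a_B = 18/67
  a_C = 135/737
  a_D = 213/1474

Starting state is C, so the absorption probability is a_C = 135/737.

Answer: 135/737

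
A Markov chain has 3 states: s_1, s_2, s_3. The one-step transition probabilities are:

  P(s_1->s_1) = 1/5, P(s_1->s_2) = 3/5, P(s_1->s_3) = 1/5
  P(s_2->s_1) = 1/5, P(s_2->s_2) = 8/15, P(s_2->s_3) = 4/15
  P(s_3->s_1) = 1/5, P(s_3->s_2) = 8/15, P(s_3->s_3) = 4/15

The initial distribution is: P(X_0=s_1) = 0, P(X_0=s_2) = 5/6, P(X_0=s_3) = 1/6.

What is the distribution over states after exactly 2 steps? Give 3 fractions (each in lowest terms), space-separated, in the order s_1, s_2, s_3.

Answer: 1/5 41/75 19/75

Derivation:
Propagating the distribution step by step (d_{t+1} = d_t * P):
d_0 = (s_1=0, s_2=5/6, s_3=1/6)
  d_1[s_1] = 0*1/5 + 5/6*1/5 + 1/6*1/5 = 1/5
  d_1[s_2] = 0*3/5 + 5/6*8/15 + 1/6*8/15 = 8/15
  d_1[s_3] = 0*1/5 + 5/6*4/15 + 1/6*4/15 = 4/15
d_1 = (s_1=1/5, s_2=8/15, s_3=4/15)
  d_2[s_1] = 1/5*1/5 + 8/15*1/5 + 4/15*1/5 = 1/5
  d_2[s_2] = 1/5*3/5 + 8/15*8/15 + 4/15*8/15 = 41/75
  d_2[s_3] = 1/5*1/5 + 8/15*4/15 + 4/15*4/15 = 19/75
d_2 = (s_1=1/5, s_2=41/75, s_3=19/75)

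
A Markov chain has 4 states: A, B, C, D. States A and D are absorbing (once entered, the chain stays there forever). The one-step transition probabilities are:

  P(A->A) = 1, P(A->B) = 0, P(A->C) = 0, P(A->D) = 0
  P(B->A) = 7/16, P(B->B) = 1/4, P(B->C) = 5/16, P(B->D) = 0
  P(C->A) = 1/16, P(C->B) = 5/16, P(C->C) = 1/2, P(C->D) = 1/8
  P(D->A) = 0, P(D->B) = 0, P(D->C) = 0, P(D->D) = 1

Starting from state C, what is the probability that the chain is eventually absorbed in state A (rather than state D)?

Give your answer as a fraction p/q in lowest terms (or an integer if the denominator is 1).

Answer: 47/71

Derivation:
Let a_i = P(absorbed in A | start in state i).
Boundary conditions: a_A = 1, a_D = 0.
For each transient state i, a_i = sum_j P(i->j) * a_j:
  a_B = 7/16*a_A + 1/4*a_B + 5/16*a_C + 0*a_D
  a_C = 1/16*a_A + 5/16*a_B + 1/2*a_C + 1/8*a_D

Substituting a_A = 1 and a_D = 0, rearrange to (I - Q) a = r where r[i] = P(i -> A):
  [3/4, -5/16] . (a_B, a_C) = 7/16
  [-5/16, 1/2] . (a_B, a_C) = 1/16

Solving yields:
  a_B = 61/71
  a_C = 47/71

Starting state is C, so the absorption probability is a_C = 47/71.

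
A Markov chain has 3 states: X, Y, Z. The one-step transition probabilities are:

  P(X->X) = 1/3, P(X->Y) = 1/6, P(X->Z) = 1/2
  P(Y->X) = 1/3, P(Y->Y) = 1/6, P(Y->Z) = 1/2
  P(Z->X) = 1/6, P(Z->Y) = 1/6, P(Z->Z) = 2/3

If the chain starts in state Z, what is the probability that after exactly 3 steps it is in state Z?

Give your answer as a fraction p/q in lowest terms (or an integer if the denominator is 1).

Computing P^3 by repeated multiplication:
P^1 =
  X: [1/3, 1/6, 1/2]
  Y: [1/3, 1/6, 1/2]
  Z: [1/6, 1/6, 2/3]
P^2 =
  X: [1/4, 1/6, 7/12]
  Y: [1/4, 1/6, 7/12]
  Z: [2/9, 1/6, 11/18]
P^3 =
  X: [17/72, 1/6, 43/72]
  Y: [17/72, 1/6, 43/72]
  Z: [25/108, 1/6, 65/108]

(P^3)[Z -> Z] = 65/108

Answer: 65/108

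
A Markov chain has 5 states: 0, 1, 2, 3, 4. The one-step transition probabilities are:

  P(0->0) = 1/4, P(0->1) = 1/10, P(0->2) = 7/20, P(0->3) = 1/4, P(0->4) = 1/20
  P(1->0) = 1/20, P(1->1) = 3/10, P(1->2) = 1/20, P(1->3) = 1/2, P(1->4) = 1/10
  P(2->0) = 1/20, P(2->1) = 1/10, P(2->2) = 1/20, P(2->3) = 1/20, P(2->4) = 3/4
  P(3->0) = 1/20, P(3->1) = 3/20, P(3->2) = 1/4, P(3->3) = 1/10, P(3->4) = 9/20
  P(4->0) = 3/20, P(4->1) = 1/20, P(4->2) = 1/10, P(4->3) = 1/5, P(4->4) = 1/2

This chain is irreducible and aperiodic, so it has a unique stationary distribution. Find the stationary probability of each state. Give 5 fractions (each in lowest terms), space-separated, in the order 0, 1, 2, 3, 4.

Answer: 4943/42516 1174/10629 689/4724 4195/21258 9143/21258

Derivation:
The stationary distribution satisfies pi = pi * P, i.e.:
  pi_0 = 1/4*pi_0 + 1/20*pi_1 + 1/20*pi_2 + 1/20*pi_3 + 3/20*pi_4
  pi_1 = 1/10*pi_0 + 3/10*pi_1 + 1/10*pi_2 + 3/20*pi_3 + 1/20*pi_4
  pi_2 = 7/20*pi_0 + 1/20*pi_1 + 1/20*pi_2 + 1/4*pi_3 + 1/10*pi_4
  pi_3 = 1/4*pi_0 + 1/2*pi_1 + 1/20*pi_2 + 1/10*pi_3 + 1/5*pi_4
  pi_4 = 1/20*pi_0 + 1/10*pi_1 + 3/4*pi_2 + 9/20*pi_3 + 1/2*pi_4
with normalization: pi_0 + pi_1 + pi_2 + pi_3 + pi_4 = 1.

Using the first 4 balance equations plus normalization, the linear system A*pi = b is:
  [-3/4, 1/20, 1/20, 1/20, 3/20] . pi = 0
  [1/10, -7/10, 1/10, 3/20, 1/20] . pi = 0
  [7/20, 1/20, -19/20, 1/4, 1/10] . pi = 0
  [1/4, 1/2, 1/20, -9/10, 1/5] . pi = 0
  [1, 1, 1, 1, 1] . pi = 1

Solving yields:
  pi_0 = 4943/42516
  pi_1 = 1174/10629
  pi_2 = 689/4724
  pi_3 = 4195/21258
  pi_4 = 9143/21258

Verification (pi * P):
  4943/42516*1/4 + 1174/10629*1/20 + 689/4724*1/20 + 4195/21258*1/20 + 9143/21258*3/20 = 4943/42516 = pi_0  (ok)
  4943/42516*1/10 + 1174/10629*3/10 + 689/4724*1/10 + 4195/21258*3/20 + 9143/21258*1/20 = 1174/10629 = pi_1  (ok)
  4943/42516*7/20 + 1174/10629*1/20 + 689/4724*1/20 + 4195/21258*1/4 + 9143/21258*1/10 = 689/4724 = pi_2  (ok)
  4943/42516*1/4 + 1174/10629*1/2 + 689/4724*1/20 + 4195/21258*1/10 + 9143/21258*1/5 = 4195/21258 = pi_3  (ok)
  4943/42516*1/20 + 1174/10629*1/10 + 689/4724*3/4 + 4195/21258*9/20 + 9143/21258*1/2 = 9143/21258 = pi_4  (ok)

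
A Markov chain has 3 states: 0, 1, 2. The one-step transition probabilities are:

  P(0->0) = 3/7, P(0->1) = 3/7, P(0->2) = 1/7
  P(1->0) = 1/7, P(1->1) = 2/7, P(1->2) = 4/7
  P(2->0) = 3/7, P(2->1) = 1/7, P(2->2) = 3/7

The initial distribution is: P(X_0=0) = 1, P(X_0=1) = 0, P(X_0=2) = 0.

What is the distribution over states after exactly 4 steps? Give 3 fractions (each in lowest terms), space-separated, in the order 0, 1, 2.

Answer: 839/2401 668/2401 894/2401

Derivation:
Propagating the distribution step by step (d_{t+1} = d_t * P):
d_0 = (0=1, 1=0, 2=0)
  d_1[0] = 1*3/7 + 0*1/7 + 0*3/7 = 3/7
  d_1[1] = 1*3/7 + 0*2/7 + 0*1/7 = 3/7
  d_1[2] = 1*1/7 + 0*4/7 + 0*3/7 = 1/7
d_1 = (0=3/7, 1=3/7, 2=1/7)
  d_2[0] = 3/7*3/7 + 3/7*1/7 + 1/7*3/7 = 15/49
  d_2[1] = 3/7*3/7 + 3/7*2/7 + 1/7*1/7 = 16/49
  d_2[2] = 3/7*1/7 + 3/7*4/7 + 1/7*3/7 = 18/49
d_2 = (0=15/49, 1=16/49, 2=18/49)
  d_3[0] = 15/49*3/7 + 16/49*1/7 + 18/49*3/7 = 115/343
  d_3[1] = 15/49*3/7 + 16/49*2/7 + 18/49*1/7 = 95/343
  d_3[2] = 15/49*1/7 + 16/49*4/7 + 18/49*3/7 = 19/49
d_3 = (0=115/343, 1=95/343, 2=19/49)
  d_4[0] = 115/343*3/7 + 95/343*1/7 + 19/49*3/7 = 839/2401
  d_4[1] = 115/343*3/7 + 95/343*2/7 + 19/49*1/7 = 668/2401
  d_4[2] = 115/343*1/7 + 95/343*4/7 + 19/49*3/7 = 894/2401
d_4 = (0=839/2401, 1=668/2401, 2=894/2401)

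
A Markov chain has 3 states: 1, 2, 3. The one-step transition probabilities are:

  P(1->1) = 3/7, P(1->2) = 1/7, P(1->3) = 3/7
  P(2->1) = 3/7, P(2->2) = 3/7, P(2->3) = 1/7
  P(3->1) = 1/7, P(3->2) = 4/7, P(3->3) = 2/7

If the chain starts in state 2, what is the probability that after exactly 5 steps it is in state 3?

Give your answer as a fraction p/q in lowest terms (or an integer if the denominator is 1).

Answer: 4737/16807

Derivation:
Computing P^5 by repeated multiplication:
P^1 =
  1: [3/7, 1/7, 3/7]
  2: [3/7, 3/7, 1/7]
  3: [1/7, 4/7, 2/7]
P^2 =
  1: [15/49, 18/49, 16/49]
  2: [19/49, 16/49, 2/7]
  3: [17/49, 3/7, 11/49]
P^3 =
  1: [115/343, 19/49, 95/343]
  2: [17/49, 123/343, 101/343]
  3: [125/343, 124/343, 94/343]
P^4 =
  1: [839/2401, 894/2401, 668/2401]
  2: [827/2401, 892/2401, 682/2401]
  3: [841/2401, 873/2401, 687/2401]
P^5 =
  1: [5867/16807, 6193/16807, 4747/16807]
  2: [5839/16807, 6231/16807, 4737/16807]
  3: [5829/16807, 6208/16807, 4770/16807]

(P^5)[2 -> 3] = 4737/16807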